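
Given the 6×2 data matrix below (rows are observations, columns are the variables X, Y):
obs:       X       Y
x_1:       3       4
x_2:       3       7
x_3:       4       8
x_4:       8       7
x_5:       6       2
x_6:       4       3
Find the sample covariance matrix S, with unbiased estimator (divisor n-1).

Step 1 — column means:
  mean(X) = (3 + 3 + 4 + 8 + 6 + 4) / 6 = 28/6 = 4.6667
  mean(Y) = (4 + 7 + 8 + 7 + 2 + 3) / 6 = 31/6 = 5.1667

Step 2 — sample covariance S[i,j] = (1/(n-1)) · Σ_k (x_{k,i} - mean_i) · (x_{k,j} - mean_j), with n-1 = 5.
  S[X,X] = ((-1.6667)·(-1.6667) + (-1.6667)·(-1.6667) + (-0.6667)·(-0.6667) + (3.3333)·(3.3333) + (1.3333)·(1.3333) + (-0.6667)·(-0.6667)) / 5 = 19.3333/5 = 3.8667
  S[X,Y] = ((-1.6667)·(-1.1667) + (-1.6667)·(1.8333) + (-0.6667)·(2.8333) + (3.3333)·(1.8333) + (1.3333)·(-3.1667) + (-0.6667)·(-2.1667)) / 5 = 0.3333/5 = 0.0667
  S[Y,Y] = ((-1.1667)·(-1.1667) + (1.8333)·(1.8333) + (2.8333)·(2.8333) + (1.8333)·(1.8333) + (-3.1667)·(-3.1667) + (-2.1667)·(-2.1667)) / 5 = 30.8333/5 = 6.1667

S is symmetric (S[j,i] = S[i,j]). Assembling:

S = [[3.8667, 0.0667],
 [0.0667, 6.1667]]


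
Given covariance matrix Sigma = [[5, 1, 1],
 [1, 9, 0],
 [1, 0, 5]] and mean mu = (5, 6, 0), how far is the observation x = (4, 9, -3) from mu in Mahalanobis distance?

Step 1 — centre the observation: (x - mu) = (-1, 3, -3).

Step 2 — invert Sigma (cofactor / det for 3×3, or solve directly):
  Sigma^{-1} = [[0.2133, -0.0237, -0.0427],
 [-0.0237, 0.1137, 0.0047],
 [-0.0427, 0.0047, 0.2085]].

Step 3 — form the quadratic (x - mu)^T · Sigma^{-1} · (x - mu):
  Sigma^{-1} · (x - mu) = (-0.1564, 0.3507, -0.5687).
  (x - mu)^T · [Sigma^{-1} · (x - mu)] = (-1)·(-0.1564) + (3)·(0.3507) + (-3)·(-0.5687) = 2.9147.

Step 4 — take square root: d = √(2.9147) ≈ 1.7072.

d(x, mu) = √(2.9147) ≈ 1.7072


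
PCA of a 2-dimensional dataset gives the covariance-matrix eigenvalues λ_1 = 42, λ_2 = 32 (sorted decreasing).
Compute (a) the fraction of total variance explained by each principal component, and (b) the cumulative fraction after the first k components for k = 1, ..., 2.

Step 1 — total variance = trace(Sigma) = Σ λ_i = 42 + 32 = 74.

Step 2 — fraction explained by component i = λ_i / Σ λ:
  PC1: 42/74 = 0.5676
  PC2: 32/74 = 0.4324

Step 3 — cumulative fraction after k components = (λ_1 + ... + λ_k) / Σ λ:
  k = 1: 42/74 = 0.5676
  k = 2: (42 + 32)/74 = 74/74 = 1

Summary (fraction, with percent):

explained: PC1 0.5676 (56.76%), PC2 0.4324 (43.24%);  cumulative: 0.5676, 1


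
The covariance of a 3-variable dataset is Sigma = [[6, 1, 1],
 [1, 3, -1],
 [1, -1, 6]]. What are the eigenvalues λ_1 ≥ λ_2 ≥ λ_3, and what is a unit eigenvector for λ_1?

Step 1 — characteristic polynomial p(λ) = det(λI - Sigma) = λ³ - tr·λ² + c_1·λ - det, where tr = trace, c_1 = sum of the principal 2×2 minors, det = det(Sigma):
  tr = 6 + 3 + 6 = 15,
  c_1 = (6·3 - (1)²) + (6·6 - (1)²) + (3·6 - (-1)²) = 17 + 35 + 17 = 69,
  det = 6·(3·6 - (-1)²) - (1)·((1)·6 - (-1)·(1)) + (1)·((1)·(-1) - 3·(1)) = 6·(17) - (1)·(7) + (1)·(-4) = 91.
  So p(λ) = λ³ - 15λ² + 69λ - 91.
Step 2 — look for an integer root (rational root theorem: any rational root is an integer divisor of 91). Testing λ = 7:
  p(7) = 343 - 735 + 483 - 91 = 0  ✓
  Dividing out (λ - 7): p(λ) = (λ - 7)(λ² - 8λ + 13).
Step 3 — remaining eigenvalues from the quadratic λ² - 8λ + 13 = 0:
  Δ = 8² - 4·13 = 64 - 52 = 12,  λ = (8 ± √12)/2 = (8 ± 3.4641)/2 ≈ 5.7321 or 2.2679.
  Sorted: λ_1 = 7,  λ_2 = 5.7321,  λ_3 = 2.2679  (check: sum = 15 = tr ✓).

Step 4 — unit eigenvector for λ_1 = 7: v spans the null space of (Sigma - λ_1 I), whose rows are
  r_1 = (-1, 1, 1),  r_2 = (1, -4, -1),  r_3 = (1, -1, -1).
  v is orthogonal to every row, so take v ∝ r_1 × r_2 = ((1)·(-1) - (1)·(-4), (1)·(1) - (-1)·(-1), (-1)·(-4) - (1)·(1)) = (3, 0, 3).
  Rescale (divide by 3): u = (1, 0, 1).
  ||u|| = √((1)² + (0)² + (1)²) = √(2) ≈ 1.4142,  v_1 = u/||u|| ≈ (0.7071, 0, 0.7071) (||v_1|| = 1).

λ_1 = 7,  λ_2 = 5.7321,  λ_3 = 2.2679;  v_1 ≈ (0.7071, 0, 0.7071)


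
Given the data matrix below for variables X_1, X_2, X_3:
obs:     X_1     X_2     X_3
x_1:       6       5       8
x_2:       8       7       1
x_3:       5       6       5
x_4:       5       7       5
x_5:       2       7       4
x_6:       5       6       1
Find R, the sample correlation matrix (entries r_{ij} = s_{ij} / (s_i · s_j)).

Step 1 — column means:
  mean(X_1) = (6 + 8 + 5 + 5 + 2 + 5) / 6 = 31/6 = 5.1667
  mean(X_2) = (5 + 7 + 6 + 7 + 7 + 6) / 6 = 38/6 = 6.3333
  mean(X_3) = (8 + 1 + 5 + 5 + 4 + 1) / 6 = 24/6 = 4

Step 2 — sample variances and covariances s[i,j] = (1/(n-1)) · Σ_k (x_{k,i} - mean_i) · (x_{k,j} - mean_j), with n-1 = 5:
  s[X_1,X_1] = ((0.8333)·(0.8333) + (2.8333)·(2.8333) + (-0.1667)·(-0.1667) + (-0.1667)·(-0.1667) + (-3.1667)·(-3.1667) + (-0.1667)·(-0.1667)) / 5 = 18.8333/5 = 3.7667
  s[X_1,X_2] = ((0.8333)·(-1.3333) + (2.8333)·(0.6667) + (-0.1667)·(-0.3333) + (-0.1667)·(0.6667) + (-3.1667)·(0.6667) + (-0.1667)·(-0.3333)) / 5 = -1.3333/5 = -0.2667
  s[X_1,X_3] = ((0.8333)·(4) + (2.8333)·(-3) + (-0.1667)·(1) + (-0.1667)·(1) + (-3.1667)·(0) + (-0.1667)·(-3)) / 5 = -5/5 = -1
  s[X_2,X_2] = ((-1.3333)·(-1.3333) + (0.6667)·(0.6667) + (-0.3333)·(-0.3333) + (0.6667)·(0.6667) + (0.6667)·(0.6667) + (-0.3333)·(-0.3333)) / 5 = 3.3333/5 = 0.6667
  s[X_2,X_3] = ((-1.3333)·(4) + (0.6667)·(-3) + (-0.3333)·(1) + (0.6667)·(1) + (0.6667)·(0) + (-0.3333)·(-3)) / 5 = -6/5 = -1.2
  s[X_3,X_3] = ((4)·(4) + (-3)·(-3) + (1)·(1) + (1)·(1) + (0)·(0) + (-3)·(-3)) / 5 = 36/5 = 7.2
  Sample standard deviations s_i = √(s[i,i]):
  s(X_1) = √(3.7667) = 1.9408
  s(X_2) = √(0.6667) = 0.8165
  s(X_3) = √(7.2) = 2.6833

Step 3 — r_{ij} = s_{ij} / (s_i · s_j):
  r[X_1,X_1] = 1 (diagonal).
  r[X_1,X_2] = -0.2667 / (1.9408 · 0.8165) = -0.2667 / 1.5846 = -0.1683
  r[X_1,X_3] = -1 / (1.9408 · 2.6833) = -1 / 5.2077 = -0.192
  r[X_2,X_2] = 1 (diagonal).
  r[X_2,X_3] = -1.2 / (0.8165 · 2.6833) = -1.2 / 2.1909 = -0.5477
  r[X_3,X_3] = 1 (diagonal).

R is symmetric with unit diagonal. Assembling:

R = [[1, -0.1683, -0.192],
 [-0.1683, 1, -0.5477],
 [-0.192, -0.5477, 1]]


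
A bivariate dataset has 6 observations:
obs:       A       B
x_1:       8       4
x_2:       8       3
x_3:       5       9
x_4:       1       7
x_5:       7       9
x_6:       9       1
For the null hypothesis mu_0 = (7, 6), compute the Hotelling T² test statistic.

Step 1 — sample mean vector:
  mean(A) = (8 + 8 + 5 + 1 + 7 + 9) / 6 = 38/6 = 6.3333
  mean(B) = (4 + 3 + 9 + 7 + 9 + 1) / 6 = 33/6 = 5.5
  x̄ = (6.3333, 5.5),  deviation x̄ - mu_0 = (6.3333, 5.5) - (7, 6) = (-0.6667, -0.5).

Step 2 — sample covariance matrix, S[i,j] = (1/(n-1)) · Σ_k (x_{k,i} - mean_i) · (x_{k,j} - mean_j), divisor n-1 = 5:
  S[A,A] = ((1.6667)·(1.6667) + (1.6667)·(1.6667) + (-1.3333)·(-1.3333) + (-5.3333)·(-5.3333) + (0.6667)·(0.6667) + (2.6667)·(2.6667)) / 5 = 43.3333/5 = 8.6667
  S[A,B] = ((1.6667)·(-1.5) + (1.6667)·(-2.5) + (-1.3333)·(3.5) + (-5.3333)·(1.5) + (0.6667)·(3.5) + (2.6667)·(-4.5)) / 5 = -29/5 = -5.8
  S[B,B] = ((-1.5)·(-1.5) + (-2.5)·(-2.5) + (3.5)·(3.5) + (1.5)·(1.5) + (3.5)·(3.5) + (-4.5)·(-4.5)) / 5 = 55.5/5 = 11.1
  S = [[8.6667, -5.8],
 [-5.8, 11.1]].

Step 3 — invert S. det(S) = 8.6667·11.1 - (-5.8)² = 62.56.
  S^{-1} = (1/det) · [[d, -b], [-b, a]] = [[0.1774, 0.0927],
 [0.0927, 0.1385]].

Step 4 — quadratic form (x̄ - mu_0)^T · S^{-1} · (x̄ - mu_0):
  S^{-1} · (x̄ - mu_0) = (-0.1646, -0.1311),
  (x̄ - mu_0)^T · [...] = (-0.6667)·(-0.1646) + (-0.5)·(-0.1311) = 0.1753.

Step 5 — scale by n: T² = 6 · 0.1753 = 1.0518.

T² ≈ 1.0518


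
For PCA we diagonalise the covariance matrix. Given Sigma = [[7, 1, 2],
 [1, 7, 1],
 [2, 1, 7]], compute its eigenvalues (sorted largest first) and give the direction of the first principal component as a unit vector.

Step 1 — characteristic polynomial p(λ) = det(λI - Sigma) = λ³ - tr·λ² + c_1·λ - det, where tr = trace, c_1 = sum of the principal 2×2 minors, det = det(Sigma):
  tr = 7 + 7 + 7 = 21,
  c_1 = (7·7 - (1)²) + (7·7 - (2)²) + (7·7 - (1)²) = 48 + 45 + 48 = 141,
  det = 7·(7·7 - (1)²) - (1)·((1)·7 - (1)·(2)) + (2)·((1)·(1) - 7·(2)) = 7·(48) - (1)·(5) + (2)·(-13) = 305.
  So p(λ) = λ³ - 21λ² + 141λ - 305.
Step 2 — look for an integer root (rational root theorem: any rational root is an integer divisor of 305). Testing λ = 5:
  p(5) = 125 - 525 + 705 - 305 = 0  ✓
  Dividing out (λ - 5): p(λ) = (λ - 5)(λ² - 16λ + 61).
Step 3 — remaining eigenvalues from the quadratic λ² - 16λ + 61 = 0:
  Δ = 16² - 4·61 = 256 - 244 = 12,  λ = (16 ± √12)/2 = (16 ± 3.4641)/2 ≈ 9.7321 or 6.2679.
  Sorted: λ_1 = 9.7321,  λ_2 = 6.2679,  λ_3 = 5  (check: sum = 21 = tr ✓).

Step 4 — unit eigenvector for λ_1 ≈ 9.7321: v spans the null space of (Sigma - λ_1 I), whose rows are
  r_1 = (-2.7321, 1, 2),  r_2 = (1, -2.7321, 1),  r_3 = (2, 1, -2.7321).
  v is orthogonal to every row, so take v ∝ r_1 × r_2 = ((1)·(1) - (2)·(-2.7321), (2)·(1) - (-2.7321)·(1), (-2.7321)·(-2.7321) - (1)·(1)) ≈ (6.4641, 4.7321, 6.4641).
  Let u = (6.4641, 4.7321, 6.4641).
  ||u|| = √((6.4641)² + (4.7321)² + (6.4641)²) = √(105.9615) ≈ 10.2938,  v_1 = u/||u|| ≈ (0.628, 0.4597, 0.628) (||v_1|| = 1).

λ_1 = 9.7321,  λ_2 = 6.2679,  λ_3 = 5;  v_1 ≈ (0.628, 0.4597, 0.628)


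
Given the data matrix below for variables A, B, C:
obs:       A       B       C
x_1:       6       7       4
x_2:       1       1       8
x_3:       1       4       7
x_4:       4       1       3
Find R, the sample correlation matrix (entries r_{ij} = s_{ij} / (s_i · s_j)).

Step 1 — column means:
  mean(A) = (6 + 1 + 1 + 4) / 4 = 12/4 = 3
  mean(B) = (7 + 1 + 4 + 1) / 4 = 13/4 = 3.25
  mean(C) = (4 + 8 + 7 + 3) / 4 = 22/4 = 5.5

Step 2 — sample variances and covariances s[i,j] = (1/(n-1)) · Σ_k (x_{k,i} - mean_i) · (x_{k,j} - mean_j), with n-1 = 3:
  s[A,A] = ((3)·(3) + (-2)·(-2) + (-2)·(-2) + (1)·(1)) / 3 = 18/3 = 6
  s[A,B] = ((3)·(3.75) + (-2)·(-2.25) + (-2)·(0.75) + (1)·(-2.25)) / 3 = 12/3 = 4
  s[A,C] = ((3)·(-1.5) + (-2)·(2.5) + (-2)·(1.5) + (1)·(-2.5)) / 3 = -15/3 = -5
  s[B,B] = ((3.75)·(3.75) + (-2.25)·(-2.25) + (0.75)·(0.75) + (-2.25)·(-2.25)) / 3 = 24.75/3 = 8.25
  s[B,C] = ((3.75)·(-1.5) + (-2.25)·(2.5) + (0.75)·(1.5) + (-2.25)·(-2.5)) / 3 = -4.5/3 = -1.5
  s[C,C] = ((-1.5)·(-1.5) + (2.5)·(2.5) + (1.5)·(1.5) + (-2.5)·(-2.5)) / 3 = 17/3 = 5.6667
  Sample standard deviations s_i = √(s[i,i]):
  s(A) = √(6) = 2.4495
  s(B) = √(8.25) = 2.8723
  s(C) = √(5.6667) = 2.3805

Step 3 — r_{ij} = s_{ij} / (s_i · s_j):
  r[A,A] = 1 (diagonal).
  r[A,B] = 4 / (2.4495 · 2.8723) = 4 / 7.0356 = 0.5685
  r[A,C] = -5 / (2.4495 · 2.3805) = -5 / 5.831 = -0.8575
  r[B,B] = 1 (diagonal).
  r[B,C] = -1.5 / (2.8723 · 2.3805) = -1.5 / 6.8374 = -0.2194
  r[C,C] = 1 (diagonal).

R is symmetric with unit diagonal. Assembling:

R = [[1, 0.5685, -0.8575],
 [0.5685, 1, -0.2194],
 [-0.8575, -0.2194, 1]]


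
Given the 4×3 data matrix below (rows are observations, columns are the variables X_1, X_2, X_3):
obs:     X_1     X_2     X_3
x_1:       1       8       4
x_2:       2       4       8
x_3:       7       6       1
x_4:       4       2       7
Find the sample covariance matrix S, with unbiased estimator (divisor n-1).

Step 1 — column means:
  mean(X_1) = (1 + 2 + 7 + 4) / 4 = 14/4 = 3.5
  mean(X_2) = (8 + 4 + 6 + 2) / 4 = 20/4 = 5
  mean(X_3) = (4 + 8 + 1 + 7) / 4 = 20/4 = 5

Step 2 — sample covariance S[i,j] = (1/(n-1)) · Σ_k (x_{k,i} - mean_i) · (x_{k,j} - mean_j), with n-1 = 3.
  S[X_1,X_1] = ((-2.5)·(-2.5) + (-1.5)·(-1.5) + (3.5)·(3.5) + (0.5)·(0.5)) / 3 = 21/3 = 7
  S[X_1,X_2] = ((-2.5)·(3) + (-1.5)·(-1) + (3.5)·(1) + (0.5)·(-3)) / 3 = -4/3 = -1.3333
  S[X_1,X_3] = ((-2.5)·(-1) + (-1.5)·(3) + (3.5)·(-4) + (0.5)·(2)) / 3 = -15/3 = -5
  S[X_2,X_2] = ((3)·(3) + (-1)·(-1) + (1)·(1) + (-3)·(-3)) / 3 = 20/3 = 6.6667
  S[X_2,X_3] = ((3)·(-1) + (-1)·(3) + (1)·(-4) + (-3)·(2)) / 3 = -16/3 = -5.3333
  S[X_3,X_3] = ((-1)·(-1) + (3)·(3) + (-4)·(-4) + (2)·(2)) / 3 = 30/3 = 10

S is symmetric (S[j,i] = S[i,j]). Assembling:

S = [[7, -1.3333, -5],
 [-1.3333, 6.6667, -5.3333],
 [-5, -5.3333, 10]]


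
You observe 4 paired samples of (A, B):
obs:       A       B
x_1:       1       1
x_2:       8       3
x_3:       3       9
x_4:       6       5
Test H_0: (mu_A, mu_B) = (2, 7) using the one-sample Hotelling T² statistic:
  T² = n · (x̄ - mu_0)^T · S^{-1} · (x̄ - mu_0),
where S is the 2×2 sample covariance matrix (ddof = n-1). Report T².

Step 1 — sample mean vector:
  mean(A) = (1 + 8 + 3 + 6) / 4 = 18/4 = 4.5
  mean(B) = (1 + 3 + 9 + 5) / 4 = 18/4 = 4.5
  x̄ = (4.5, 4.5),  deviation x̄ - mu_0 = (4.5, 4.5) - (2, 7) = (2.5, -2.5).

Step 2 — sample covariance matrix, S[i,j] = (1/(n-1)) · Σ_k (x_{k,i} - mean_i) · (x_{k,j} - mean_j), divisor n-1 = 3:
  S[A,A] = ((-3.5)·(-3.5) + (3.5)·(3.5) + (-1.5)·(-1.5) + (1.5)·(1.5)) / 3 = 29/3 = 9.6667
  S[A,B] = ((-3.5)·(-3.5) + (3.5)·(-1.5) + (-1.5)·(4.5) + (1.5)·(0.5)) / 3 = 1/3 = 0.3333
  S[B,B] = ((-3.5)·(-3.5) + (-1.5)·(-1.5) + (4.5)·(4.5) + (0.5)·(0.5)) / 3 = 35/3 = 11.6667
  S = [[9.6667, 0.3333],
 [0.3333, 11.6667]].

Step 3 — invert S. det(S) = 9.6667·11.6667 - (0.3333)² = 112.6667.
  S^{-1} = (1/det) · [[d, -b], [-b, a]] = [[0.1036, -0.003],
 [-0.003, 0.0858]].

Step 4 — quadratic form (x̄ - mu_0)^T · S^{-1} · (x̄ - mu_0):
  S^{-1} · (x̄ - mu_0) = (0.2663, -0.2219),
  (x̄ - mu_0)^T · [...] = (2.5)·(0.2663) + (-2.5)·(-0.2219) = 1.2204.

Step 5 — scale by n: T² = 4 · 1.2204 = 4.8817.

T² ≈ 4.8817


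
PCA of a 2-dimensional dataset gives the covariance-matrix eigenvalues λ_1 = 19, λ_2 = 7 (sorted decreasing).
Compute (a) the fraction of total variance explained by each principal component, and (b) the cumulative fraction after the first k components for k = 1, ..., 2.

Step 1 — total variance = trace(Sigma) = Σ λ_i = 19 + 7 = 26.

Step 2 — fraction explained by component i = λ_i / Σ λ:
  PC1: 19/26 = 0.7308
  PC2: 7/26 = 0.2692

Step 3 — cumulative fraction after k components = (λ_1 + ... + λ_k) / Σ λ:
  k = 1: 19/26 = 0.7308
  k = 2: (19 + 7)/26 = 26/26 = 1

Summary (fraction, with percent):

explained: PC1 0.7308 (73.08%), PC2 0.2692 (26.92%);  cumulative: 0.7308, 1


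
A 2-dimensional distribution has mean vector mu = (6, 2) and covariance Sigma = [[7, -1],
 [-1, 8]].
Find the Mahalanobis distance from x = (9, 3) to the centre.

Step 1 — centre the observation: (x - mu) = (3, 1).

Step 2 — invert Sigma. det(Sigma) = 7·8 - (-1)² = 55.
  Sigma^{-1} = (1/det) · [[d, -b], [-b, a]] = [[0.1455, 0.0182],
 [0.0182, 0.1273]].

Step 3 — form the quadratic (x - mu)^T · Sigma^{-1} · (x - mu):
  Sigma^{-1} · (x - mu) = (0.4545, 0.1818).
  (x - mu)^T · [Sigma^{-1} · (x - mu)] = (3)·(0.4545) + (1)·(0.1818) = 1.5455.

Step 4 — take square root: d = √(1.5455) ≈ 1.2432.

d(x, mu) = √(1.5455) ≈ 1.2432


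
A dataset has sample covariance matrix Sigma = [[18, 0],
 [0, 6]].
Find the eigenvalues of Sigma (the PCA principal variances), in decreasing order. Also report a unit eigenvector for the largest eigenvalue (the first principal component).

Step 1 — characteristic polynomial of 2×2 Sigma:
  det(Sigma - λI) = λ² - trace · λ + det = 0.
  trace = 18 + 6 = 24, det = 18·6 - (0)² = 108.
Step 2 — discriminant:
  Δ = trace² - 4·det = 576 - 432 = 144.
Step 3 — eigenvalues:
  λ = (trace ± √Δ)/2 = (24 ± 12)/2,
  λ_1 = 18,  λ_2 = 6.

Step 4 — unit eigenvector for λ_1: Sigma is diagonal, so its eigenvectors are the coordinate axes. λ_1 = 18 is the diagonal entry on the first coordinate axis, hence
  v_1 = (1, 0) (||v_1|| = 1).

λ_1 = 18,  λ_2 = 6;  v_1 ≈ (1, 0)


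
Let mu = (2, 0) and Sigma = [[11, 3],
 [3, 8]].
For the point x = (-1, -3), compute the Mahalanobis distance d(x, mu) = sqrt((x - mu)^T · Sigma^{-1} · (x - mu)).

Step 1 — centre the observation: (x - mu) = (-3, -3).

Step 2 — invert Sigma. det(Sigma) = 11·8 - (3)² = 79.
  Sigma^{-1} = (1/det) · [[d, -b], [-b, a]] = [[0.1013, -0.038],
 [-0.038, 0.1392]].

Step 3 — form the quadratic (x - mu)^T · Sigma^{-1} · (x - mu):
  Sigma^{-1} · (x - mu) = (-0.1899, -0.3038).
  (x - mu)^T · [Sigma^{-1} · (x - mu)] = (-3)·(-0.1899) + (-3)·(-0.3038) = 1.481.

Step 4 — take square root: d = √(1.481) ≈ 1.217.

d(x, mu) = √(1.481) ≈ 1.217


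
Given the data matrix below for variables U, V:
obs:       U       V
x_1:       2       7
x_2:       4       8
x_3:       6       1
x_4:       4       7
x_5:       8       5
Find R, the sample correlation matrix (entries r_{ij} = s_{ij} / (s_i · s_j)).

Step 1 — column means:
  mean(U) = (2 + 4 + 6 + 4 + 8) / 5 = 24/5 = 4.8
  mean(V) = (7 + 8 + 1 + 7 + 5) / 5 = 28/5 = 5.6

Step 2 — sample variances and covariances s[i,j] = (1/(n-1)) · Σ_k (x_{k,i} - mean_i) · (x_{k,j} - mean_j), with n-1 = 4:
  s[U,U] = ((-2.8)·(-2.8) + (-0.8)·(-0.8) + (1.2)·(1.2) + (-0.8)·(-0.8) + (3.2)·(3.2)) / 4 = 20.8/4 = 5.2
  s[U,V] = ((-2.8)·(1.4) + (-0.8)·(2.4) + (1.2)·(-4.6) + (-0.8)·(1.4) + (3.2)·(-0.6)) / 4 = -14.4/4 = -3.6
  s[V,V] = ((1.4)·(1.4) + (2.4)·(2.4) + (-4.6)·(-4.6) + (1.4)·(1.4) + (-0.6)·(-0.6)) / 4 = 31.2/4 = 7.8
  Sample standard deviations s_i = √(s[i,i]):
  s(U) = √(5.2) = 2.2804
  s(V) = √(7.8) = 2.7928

Step 3 — r_{ij} = s_{ij} / (s_i · s_j):
  r[U,U] = 1 (diagonal).
  r[U,V] = -3.6 / (2.2804 · 2.7928) = -3.6 / 6.3687 = -0.5653
  r[V,V] = 1 (diagonal).

R is symmetric with unit diagonal. Assembling:

R = [[1, -0.5653],
 [-0.5653, 1]]


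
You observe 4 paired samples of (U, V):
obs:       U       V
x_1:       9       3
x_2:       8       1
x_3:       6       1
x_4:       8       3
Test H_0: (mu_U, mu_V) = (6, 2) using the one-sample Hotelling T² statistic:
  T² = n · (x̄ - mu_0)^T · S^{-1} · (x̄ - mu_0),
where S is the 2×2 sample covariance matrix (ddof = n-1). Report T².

Step 1 — sample mean vector:
  mean(U) = (9 + 8 + 6 + 8) / 4 = 31/4 = 7.75
  mean(V) = (3 + 1 + 1 + 3) / 4 = 8/4 = 2
  x̄ = (7.75, 2),  deviation x̄ - mu_0 = (7.75, 2) - (6, 2) = (1.75, 0).

Step 2 — sample covariance matrix, S[i,j] = (1/(n-1)) · Σ_k (x_{k,i} - mean_i) · (x_{k,j} - mean_j), divisor n-1 = 3:
  S[U,U] = ((1.25)·(1.25) + (0.25)·(0.25) + (-1.75)·(-1.75) + (0.25)·(0.25)) / 3 = 4.75/3 = 1.5833
  S[U,V] = ((1.25)·(1) + (0.25)·(-1) + (-1.75)·(-1) + (0.25)·(1)) / 3 = 3/3 = 1
  S[V,V] = ((1)·(1) + (-1)·(-1) + (-1)·(-1) + (1)·(1)) / 3 = 4/3 = 1.3333
  S = [[1.5833, 1],
 [1, 1.3333]].

Step 3 — invert S. det(S) = 1.5833·1.3333 - (1)² = 1.1111.
  S^{-1} = (1/det) · [[d, -b], [-b, a]] = [[1.2, -0.9],
 [-0.9, 1.425]].

Step 4 — quadratic form (x̄ - mu_0)^T · S^{-1} · (x̄ - mu_0):
  S^{-1} · (x̄ - mu_0) = (2.1, -1.575),
  (x̄ - mu_0)^T · [...] = (1.75)·(2.1) + (0)·(-1.575) = 3.675.

Step 5 — scale by n: T² = 4 · 3.675 = 14.7.

T² ≈ 14.7


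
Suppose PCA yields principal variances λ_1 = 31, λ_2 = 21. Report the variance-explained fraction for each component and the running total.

Step 1 — total variance = trace(Sigma) = Σ λ_i = 31 + 21 = 52.

Step 2 — fraction explained by component i = λ_i / Σ λ:
  PC1: 31/52 = 0.5962
  PC2: 21/52 = 0.4038

Step 3 — cumulative fraction after k components = (λ_1 + ... + λ_k) / Σ λ:
  k = 1: 31/52 = 0.5962
  k = 2: (31 + 21)/52 = 52/52 = 1

Summary (fraction, with percent):

explained: PC1 0.5962 (59.62%), PC2 0.4038 (40.38%);  cumulative: 0.5962, 1


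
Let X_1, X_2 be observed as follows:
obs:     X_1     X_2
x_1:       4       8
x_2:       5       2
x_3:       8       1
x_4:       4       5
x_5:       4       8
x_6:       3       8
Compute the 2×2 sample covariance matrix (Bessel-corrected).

Step 1 — column means:
  mean(X_1) = (4 + 5 + 8 + 4 + 4 + 3) / 6 = 28/6 = 4.6667
  mean(X_2) = (8 + 2 + 1 + 5 + 8 + 8) / 6 = 32/6 = 5.3333

Step 2 — sample covariance S[i,j] = (1/(n-1)) · Σ_k (x_{k,i} - mean_i) · (x_{k,j} - mean_j), with n-1 = 5.
  S[X_1,X_1] = ((-0.6667)·(-0.6667) + (0.3333)·(0.3333) + (3.3333)·(3.3333) + (-0.6667)·(-0.6667) + (-0.6667)·(-0.6667) + (-1.6667)·(-1.6667)) / 5 = 15.3333/5 = 3.0667
  S[X_1,X_2] = ((-0.6667)·(2.6667) + (0.3333)·(-3.3333) + (3.3333)·(-4.3333) + (-0.6667)·(-0.3333) + (-0.6667)·(2.6667) + (-1.6667)·(2.6667)) / 5 = -23.3333/5 = -4.6667
  S[X_2,X_2] = ((2.6667)·(2.6667) + (-3.3333)·(-3.3333) + (-4.3333)·(-4.3333) + (-0.3333)·(-0.3333) + (2.6667)·(2.6667) + (2.6667)·(2.6667)) / 5 = 51.3333/5 = 10.2667

S is symmetric (S[j,i] = S[i,j]). Assembling:

S = [[3.0667, -4.6667],
 [-4.6667, 10.2667]]


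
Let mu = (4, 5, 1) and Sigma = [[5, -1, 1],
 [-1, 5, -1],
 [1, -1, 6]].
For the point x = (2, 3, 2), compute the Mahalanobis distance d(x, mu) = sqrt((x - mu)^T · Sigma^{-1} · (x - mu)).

Step 1 — centre the observation: (x - mu) = (-2, -2, 1).

Step 2 — invert Sigma (cofactor / det for 3×3, or solve directly):
  Sigma^{-1} = [[0.2132, 0.0368, -0.0294],
 [0.0368, 0.2132, 0.0294],
 [-0.0294, 0.0294, 0.1765]].

Step 3 — form the quadratic (x - mu)^T · Sigma^{-1} · (x - mu):
  Sigma^{-1} · (x - mu) = (-0.5294, -0.4706, 0.1765).
  (x - mu)^T · [Sigma^{-1} · (x - mu)] = (-2)·(-0.5294) + (-2)·(-0.4706) + (1)·(0.1765) = 2.1765.

Step 4 — take square root: d = √(2.1765) ≈ 1.4753.

d(x, mu) = √(2.1765) ≈ 1.4753


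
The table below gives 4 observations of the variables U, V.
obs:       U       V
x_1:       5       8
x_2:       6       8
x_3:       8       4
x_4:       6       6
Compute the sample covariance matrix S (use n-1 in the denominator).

Step 1 — column means:
  mean(U) = (5 + 6 + 8 + 6) / 4 = 25/4 = 6.25
  mean(V) = (8 + 8 + 4 + 6) / 4 = 26/4 = 6.5

Step 2 — sample covariance S[i,j] = (1/(n-1)) · Σ_k (x_{k,i} - mean_i) · (x_{k,j} - mean_j), with n-1 = 3.
  S[U,U] = ((-1.25)·(-1.25) + (-0.25)·(-0.25) + (1.75)·(1.75) + (-0.25)·(-0.25)) / 3 = 4.75/3 = 1.5833
  S[U,V] = ((-1.25)·(1.5) + (-0.25)·(1.5) + (1.75)·(-2.5) + (-0.25)·(-0.5)) / 3 = -6.5/3 = -2.1667
  S[V,V] = ((1.5)·(1.5) + (1.5)·(1.5) + (-2.5)·(-2.5) + (-0.5)·(-0.5)) / 3 = 11/3 = 3.6667

S is symmetric (S[j,i] = S[i,j]). Assembling:

S = [[1.5833, -2.1667],
 [-2.1667, 3.6667]]


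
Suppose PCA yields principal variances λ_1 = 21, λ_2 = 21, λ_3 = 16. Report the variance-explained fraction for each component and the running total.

Step 1 — total variance = trace(Sigma) = Σ λ_i = 21 + 21 + 16 = 58.

Step 2 — fraction explained by component i = λ_i / Σ λ:
  PC1: 21/58 = 0.3621
  PC2: 21/58 = 0.3621
  PC3: 16/58 = 0.2759

Step 3 — cumulative fraction after k components = (λ_1 + ... + λ_k) / Σ λ:
  k = 1: 21/58 = 0.3621
  k = 2: (21 + 21)/58 = 42/58 = 0.7241
  k = 3: (21 + 21 + 16)/58 = 58/58 = 1

Summary (fraction, with percent):

explained: PC1 0.3621 (36.21%), PC2 0.3621 (36.21%), PC3 0.2759 (27.59%);  cumulative: 0.3621, 0.7241, 1


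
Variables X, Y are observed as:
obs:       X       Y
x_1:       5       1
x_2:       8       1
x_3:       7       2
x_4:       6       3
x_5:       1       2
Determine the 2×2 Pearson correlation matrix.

Step 1 — column means:
  mean(X) = (5 + 8 + 7 + 6 + 1) / 5 = 27/5 = 5.4
  mean(Y) = (1 + 1 + 2 + 3 + 2) / 5 = 9/5 = 1.8

Step 2 — sample variances and covariances s[i,j] = (1/(n-1)) · Σ_k (x_{k,i} - mean_i) · (x_{k,j} - mean_j), with n-1 = 4:
  s[X,X] = ((-0.4)·(-0.4) + (2.6)·(2.6) + (1.6)·(1.6) + (0.6)·(0.6) + (-4.4)·(-4.4)) / 4 = 29.2/4 = 7.3
  s[X,Y] = ((-0.4)·(-0.8) + (2.6)·(-0.8) + (1.6)·(0.2) + (0.6)·(1.2) + (-4.4)·(0.2)) / 4 = -1.6/4 = -0.4
  s[Y,Y] = ((-0.8)·(-0.8) + (-0.8)·(-0.8) + (0.2)·(0.2) + (1.2)·(1.2) + (0.2)·(0.2)) / 4 = 2.8/4 = 0.7
  Sample standard deviations s_i = √(s[i,i]):
  s(X) = √(7.3) = 2.7019
  s(Y) = √(0.7) = 0.8367

Step 3 — r_{ij} = s_{ij} / (s_i · s_j):
  r[X,X] = 1 (diagonal).
  r[X,Y] = -0.4 / (2.7019 · 0.8367) = -0.4 / 2.2605 = -0.1769
  r[Y,Y] = 1 (diagonal).

R is symmetric with unit diagonal. Assembling:

R = [[1, -0.1769],
 [-0.1769, 1]]


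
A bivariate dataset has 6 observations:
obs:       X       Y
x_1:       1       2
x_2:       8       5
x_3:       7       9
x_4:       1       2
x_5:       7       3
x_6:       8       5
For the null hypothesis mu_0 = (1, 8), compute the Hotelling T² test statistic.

Step 1 — sample mean vector:
  mean(X) = (1 + 8 + 7 + 1 + 7 + 8) / 6 = 32/6 = 5.3333
  mean(Y) = (2 + 5 + 9 + 2 + 3 + 5) / 6 = 26/6 = 4.3333
  x̄ = (5.3333, 4.3333),  deviation x̄ - mu_0 = (5.3333, 4.3333) - (1, 8) = (4.3333, -3.6667).

Step 2 — sample covariance matrix, S[i,j] = (1/(n-1)) · Σ_k (x_{k,i} - mean_i) · (x_{k,j} - mean_j), divisor n-1 = 5:
  S[X,X] = ((-4.3333)·(-4.3333) + (2.6667)·(2.6667) + (1.6667)·(1.6667) + (-4.3333)·(-4.3333) + (1.6667)·(1.6667) + (2.6667)·(2.6667)) / 5 = 57.3333/5 = 11.4667
  S[X,Y] = ((-4.3333)·(-2.3333) + (2.6667)·(0.6667) + (1.6667)·(4.6667) + (-4.3333)·(-2.3333) + (1.6667)·(-1.3333) + (2.6667)·(0.6667)) / 5 = 29.3333/5 = 5.8667
  S[Y,Y] = ((-2.3333)·(-2.3333) + (0.6667)·(0.6667) + (4.6667)·(4.6667) + (-2.3333)·(-2.3333) + (-1.3333)·(-1.3333) + (0.6667)·(0.6667)) / 5 = 35.3333/5 = 7.0667
  S = [[11.4667, 5.8667],
 [5.8667, 7.0667]].

Step 3 — invert S. det(S) = 11.4667·7.0667 - (5.8667)² = 46.6133.
  S^{-1} = (1/det) · [[d, -b], [-b, a]] = [[0.1516, -0.1259],
 [-0.1259, 0.246]].

Step 4 — quadratic form (x̄ - mu_0)^T · S^{-1} · (x̄ - mu_0):
  S^{-1} · (x̄ - mu_0) = (1.1184, -1.4474),
  (x̄ - mu_0)^T · [...] = (4.3333)·(1.1184) + (-3.6667)·(-1.4474) = 10.1535.

Step 5 — scale by n: T² = 6 · 10.1535 = 60.9211.

T² ≈ 60.9211


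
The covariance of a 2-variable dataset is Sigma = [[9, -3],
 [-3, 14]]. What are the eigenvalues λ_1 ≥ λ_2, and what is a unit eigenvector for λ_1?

Step 1 — characteristic polynomial of 2×2 Sigma:
  det(Sigma - λI) = λ² - trace · λ + det = 0.
  trace = 9 + 14 = 23, det = 9·14 - (-3)² = 117.
Step 2 — discriminant:
  Δ = trace² - 4·det = 529 - 468 = 61.
Step 3 — eigenvalues:
  λ = (trace ± √Δ)/2 = (23 ± 7.8102)/2,
  λ_1 = 15.4051,  λ_2 = 7.5949.

Step 4 — unit eigenvector for λ_1: solve (Sigma - λ_1 I)v = 0. First row:
  (9 - 15.4051)·v_x + (-3)·v_y = 0, i.e. (-6.4051)·v_x + (-3)·v_y = 0,
  so v ∝ (b, λ_1 - a) = (-3, 6.4051); multiply by -1 so the first entry is positive: u = (3, -6.4051).
  ||u|| = √((3)² + (-6.4051)²) = √(50.0256) ≈ 7.0729,
  v_1 = u/||u|| ≈ (0.4242, -0.9056) (||v_1|| = 1).

λ_1 = 15.4051,  λ_2 = 7.5949;  v_1 ≈ (0.4242, -0.9056)


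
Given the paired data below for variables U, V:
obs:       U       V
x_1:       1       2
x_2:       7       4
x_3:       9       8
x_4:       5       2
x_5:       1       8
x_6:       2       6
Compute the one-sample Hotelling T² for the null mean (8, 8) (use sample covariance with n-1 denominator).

Step 1 — sample mean vector:
  mean(U) = (1 + 7 + 9 + 5 + 1 + 2) / 6 = 25/6 = 4.1667
  mean(V) = (2 + 4 + 8 + 2 + 8 + 6) / 6 = 30/6 = 5
  x̄ = (4.1667, 5),  deviation x̄ - mu_0 = (4.1667, 5) - (8, 8) = (-3.8333, -3).

Step 2 — sample covariance matrix, S[i,j] = (1/(n-1)) · Σ_k (x_{k,i} - mean_i) · (x_{k,j} - mean_j), divisor n-1 = 5:
  S[U,U] = ((-3.1667)·(-3.1667) + (2.8333)·(2.8333) + (4.8333)·(4.8333) + (0.8333)·(0.8333) + (-3.1667)·(-3.1667) + (-2.1667)·(-2.1667)) / 5 = 56.8333/5 = 11.3667
  S[U,V] = ((-3.1667)·(-3) + (2.8333)·(-1) + (4.8333)·(3) + (0.8333)·(-3) + (-3.1667)·(3) + (-2.1667)·(1)) / 5 = 7/5 = 1.4
  S[V,V] = ((-3)·(-3) + (-1)·(-1) + (3)·(3) + (-3)·(-3) + (3)·(3) + (1)·(1)) / 5 = 38/5 = 7.6
  S = [[11.3667, 1.4],
 [1.4, 7.6]].

Step 3 — invert S. det(S) = 11.3667·7.6 - (1.4)² = 84.4267.
  S^{-1} = (1/det) · [[d, -b], [-b, a]] = [[0.09, -0.0166],
 [-0.0166, 0.1346]].

Step 4 — quadratic form (x̄ - mu_0)^T · S^{-1} · (x̄ - mu_0):
  S^{-1} · (x̄ - mu_0) = (-0.2953, -0.3403),
  (x̄ - mu_0)^T · [...] = (-3.8333)·(-0.2953) + (-3)·(-0.3403) = 2.1531.

Step 5 — scale by n: T² = 6 · 2.1531 = 12.9185.

T² ≈ 12.9185


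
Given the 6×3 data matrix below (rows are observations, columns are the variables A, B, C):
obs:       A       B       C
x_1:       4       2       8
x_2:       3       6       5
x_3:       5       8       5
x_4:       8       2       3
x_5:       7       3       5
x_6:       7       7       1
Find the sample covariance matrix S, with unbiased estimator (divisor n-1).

Step 1 — column means:
  mean(A) = (4 + 3 + 5 + 8 + 7 + 7) / 6 = 34/6 = 5.6667
  mean(B) = (2 + 6 + 8 + 2 + 3 + 7) / 6 = 28/6 = 4.6667
  mean(C) = (8 + 5 + 5 + 3 + 5 + 1) / 6 = 27/6 = 4.5

Step 2 — sample covariance S[i,j] = (1/(n-1)) · Σ_k (x_{k,i} - mean_i) · (x_{k,j} - mean_j), with n-1 = 5.
  S[A,A] = ((-1.6667)·(-1.6667) + (-2.6667)·(-2.6667) + (-0.6667)·(-0.6667) + (2.3333)·(2.3333) + (1.3333)·(1.3333) + (1.3333)·(1.3333)) / 5 = 19.3333/5 = 3.8667
  S[A,B] = ((-1.6667)·(-2.6667) + (-2.6667)·(1.3333) + (-0.6667)·(3.3333) + (2.3333)·(-2.6667) + (1.3333)·(-1.6667) + (1.3333)·(2.3333)) / 5 = -6.6667/5 = -1.3333
  S[A,C] = ((-1.6667)·(3.5) + (-2.6667)·(0.5) + (-0.6667)·(0.5) + (2.3333)·(-1.5) + (1.3333)·(0.5) + (1.3333)·(-3.5)) / 5 = -15/5 = -3
  S[B,B] = ((-2.6667)·(-2.6667) + (1.3333)·(1.3333) + (3.3333)·(3.3333) + (-2.6667)·(-2.6667) + (-1.6667)·(-1.6667) + (2.3333)·(2.3333)) / 5 = 35.3333/5 = 7.0667
  S[B,C] = ((-2.6667)·(3.5) + (1.3333)·(0.5) + (3.3333)·(0.5) + (-2.6667)·(-1.5) + (-1.6667)·(0.5) + (2.3333)·(-3.5)) / 5 = -12/5 = -2.4
  S[C,C] = ((3.5)·(3.5) + (0.5)·(0.5) + (0.5)·(0.5) + (-1.5)·(-1.5) + (0.5)·(0.5) + (-3.5)·(-3.5)) / 5 = 27.5/5 = 5.5

S is symmetric (S[j,i] = S[i,j]). Assembling:

S = [[3.8667, -1.3333, -3],
 [-1.3333, 7.0667, -2.4],
 [-3, -2.4, 5.5]]


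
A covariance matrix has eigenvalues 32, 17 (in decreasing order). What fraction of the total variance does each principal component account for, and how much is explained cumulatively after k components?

Step 1 — total variance = trace(Sigma) = Σ λ_i = 32 + 17 = 49.

Step 2 — fraction explained by component i = λ_i / Σ λ:
  PC1: 32/49 = 0.6531
  PC2: 17/49 = 0.3469

Step 3 — cumulative fraction after k components = (λ_1 + ... + λ_k) / Σ λ:
  k = 1: 32/49 = 0.6531
  k = 2: (32 + 17)/49 = 49/49 = 1

Summary (fraction, with percent):

explained: PC1 0.6531 (65.31%), PC2 0.3469 (34.69%);  cumulative: 0.6531, 1


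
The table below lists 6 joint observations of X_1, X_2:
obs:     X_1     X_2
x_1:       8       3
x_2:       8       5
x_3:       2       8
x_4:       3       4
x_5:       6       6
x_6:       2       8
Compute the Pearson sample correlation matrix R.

Step 1 — column means:
  mean(X_1) = (8 + 8 + 2 + 3 + 6 + 2) / 6 = 29/6 = 4.8333
  mean(X_2) = (3 + 5 + 8 + 4 + 6 + 8) / 6 = 34/6 = 5.6667

Step 2 — sample variances and covariances s[i,j] = (1/(n-1)) · Σ_k (x_{k,i} - mean_i) · (x_{k,j} - mean_j), with n-1 = 5:
  s[X_1,X_1] = ((3.1667)·(3.1667) + (3.1667)·(3.1667) + (-2.8333)·(-2.8333) + (-1.8333)·(-1.8333) + (1.1667)·(1.1667) + (-2.8333)·(-2.8333)) / 5 = 40.8333/5 = 8.1667
  s[X_1,X_2] = ((3.1667)·(-2.6667) + (3.1667)·(-0.6667) + (-2.8333)·(2.3333) + (-1.8333)·(-1.6667) + (1.1667)·(0.3333) + (-2.8333)·(2.3333)) / 5 = -20.3333/5 = -4.0667
  s[X_2,X_2] = ((-2.6667)·(-2.6667) + (-0.6667)·(-0.6667) + (2.3333)·(2.3333) + (-1.6667)·(-1.6667) + (0.3333)·(0.3333) + (2.3333)·(2.3333)) / 5 = 21.3333/5 = 4.2667
  Sample standard deviations s_i = √(s[i,i]):
  s(X_1) = √(8.1667) = 2.8577
  s(X_2) = √(4.2667) = 2.0656

Step 3 — r_{ij} = s_{ij} / (s_i · s_j):
  r[X_1,X_1] = 1 (diagonal).
  r[X_1,X_2] = -4.0667 / (2.8577 · 2.0656) = -4.0667 / 5.9029 = -0.6889
  r[X_2,X_2] = 1 (diagonal).

R is symmetric with unit diagonal. Assembling:

R = [[1, -0.6889],
 [-0.6889, 1]]


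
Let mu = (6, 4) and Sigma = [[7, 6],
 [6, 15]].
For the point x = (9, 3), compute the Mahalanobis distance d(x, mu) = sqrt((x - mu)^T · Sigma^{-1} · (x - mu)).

Step 1 — centre the observation: (x - mu) = (3, -1).

Step 2 — invert Sigma. det(Sigma) = 7·15 - (6)² = 69.
  Sigma^{-1} = (1/det) · [[d, -b], [-b, a]] = [[0.2174, -0.087],
 [-0.087, 0.1014]].

Step 3 — form the quadratic (x - mu)^T · Sigma^{-1} · (x - mu):
  Sigma^{-1} · (x - mu) = (0.7391, -0.3623).
  (x - mu)^T · [Sigma^{-1} · (x - mu)] = (3)·(0.7391) + (-1)·(-0.3623) = 2.5797.

Step 4 — take square root: d = √(2.5797) ≈ 1.6061.

d(x, mu) = √(2.5797) ≈ 1.6061


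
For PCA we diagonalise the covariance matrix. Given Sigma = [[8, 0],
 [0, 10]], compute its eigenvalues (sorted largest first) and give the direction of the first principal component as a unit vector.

Step 1 — characteristic polynomial of 2×2 Sigma:
  det(Sigma - λI) = λ² - trace · λ + det = 0.
  trace = 8 + 10 = 18, det = 8·10 - (0)² = 80.
Step 2 — discriminant:
  Δ = trace² - 4·det = 324 - 320 = 4.
Step 3 — eigenvalues:
  λ = (trace ± √Δ)/2 = (18 ± 2)/2,
  λ_1 = 10,  λ_2 = 8.

Step 4 — unit eigenvector for λ_1: Sigma is diagonal, so its eigenvectors are the coordinate axes. λ_1 = 10 is the diagonal entry on the second coordinate axis, hence
  v_1 = (0, 1) (||v_1|| = 1).

λ_1 = 10,  λ_2 = 8;  v_1 ≈ (0, 1)


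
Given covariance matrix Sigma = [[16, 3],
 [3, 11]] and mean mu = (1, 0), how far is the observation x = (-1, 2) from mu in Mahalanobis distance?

Step 1 — centre the observation: (x - mu) = (-2, 2).

Step 2 — invert Sigma. det(Sigma) = 16·11 - (3)² = 167.
  Sigma^{-1} = (1/det) · [[d, -b], [-b, a]] = [[0.0659, -0.018],
 [-0.018, 0.0958]].

Step 3 — form the quadratic (x - mu)^T · Sigma^{-1} · (x - mu):
  Sigma^{-1} · (x - mu) = (-0.1677, 0.2275).
  (x - mu)^T · [Sigma^{-1} · (x - mu)] = (-2)·(-0.1677) + (2)·(0.2275) = 0.7904.

Step 4 — take square root: d = √(0.7904) ≈ 0.8891.

d(x, mu) = √(0.7904) ≈ 0.8891


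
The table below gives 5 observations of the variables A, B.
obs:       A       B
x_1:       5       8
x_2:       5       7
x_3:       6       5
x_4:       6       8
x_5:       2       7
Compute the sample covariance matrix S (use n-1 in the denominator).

Step 1 — column means:
  mean(A) = (5 + 5 + 6 + 6 + 2) / 5 = 24/5 = 4.8
  mean(B) = (8 + 7 + 5 + 8 + 7) / 5 = 35/5 = 7

Step 2 — sample covariance S[i,j] = (1/(n-1)) · Σ_k (x_{k,i} - mean_i) · (x_{k,j} - mean_j), with n-1 = 4.
  S[A,A] = ((0.2)·(0.2) + (0.2)·(0.2) + (1.2)·(1.2) + (1.2)·(1.2) + (-2.8)·(-2.8)) / 4 = 10.8/4 = 2.7
  S[A,B] = ((0.2)·(1) + (0.2)·(0) + (1.2)·(-2) + (1.2)·(1) + (-2.8)·(0)) / 4 = -1/4 = -0.25
  S[B,B] = ((1)·(1) + (0)·(0) + (-2)·(-2) + (1)·(1) + (0)·(0)) / 4 = 6/4 = 1.5

S is symmetric (S[j,i] = S[i,j]). Assembling:

S = [[2.7, -0.25],
 [-0.25, 1.5]]


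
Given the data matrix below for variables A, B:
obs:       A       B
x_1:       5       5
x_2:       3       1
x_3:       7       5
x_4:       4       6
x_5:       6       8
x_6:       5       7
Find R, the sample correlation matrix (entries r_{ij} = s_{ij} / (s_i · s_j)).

Step 1 — column means:
  mean(A) = (5 + 3 + 7 + 4 + 6 + 5) / 6 = 30/6 = 5
  mean(B) = (5 + 1 + 5 + 6 + 8 + 7) / 6 = 32/6 = 5.3333

Step 2 — sample variances and covariances s[i,j] = (1/(n-1)) · Σ_k (x_{k,i} - mean_i) · (x_{k,j} - mean_j), with n-1 = 5:
  s[A,A] = ((0)·(0) + (-2)·(-2) + (2)·(2) + (-1)·(-1) + (1)·(1) + (0)·(0)) / 5 = 10/5 = 2
  s[A,B] = ((0)·(-0.3333) + (-2)·(-4.3333) + (2)·(-0.3333) + (-1)·(0.6667) + (1)·(2.6667) + (0)·(1.6667)) / 5 = 10/5 = 2
  s[B,B] = ((-0.3333)·(-0.3333) + (-4.3333)·(-4.3333) + (-0.3333)·(-0.3333) + (0.6667)·(0.6667) + (2.6667)·(2.6667) + (1.6667)·(1.6667)) / 5 = 29.3333/5 = 5.8667
  Sample standard deviations s_i = √(s[i,i]):
  s(A) = √(2) = 1.4142
  s(B) = √(5.8667) = 2.4221

Step 3 — r_{ij} = s_{ij} / (s_i · s_j):
  r[A,A] = 1 (diagonal).
  r[A,B] = 2 / (1.4142 · 2.4221) = 2 / 3.4254 = 0.5839
  r[B,B] = 1 (diagonal).

R is symmetric with unit diagonal. Assembling:

R = [[1, 0.5839],
 [0.5839, 1]]


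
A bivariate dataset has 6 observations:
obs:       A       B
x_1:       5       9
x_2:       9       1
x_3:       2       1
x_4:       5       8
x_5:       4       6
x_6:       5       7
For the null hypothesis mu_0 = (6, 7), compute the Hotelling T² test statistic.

Step 1 — sample mean vector:
  mean(A) = (5 + 9 + 2 + 5 + 4 + 5) / 6 = 30/6 = 5
  mean(B) = (9 + 1 + 1 + 8 + 6 + 7) / 6 = 32/6 = 5.3333
  x̄ = (5, 5.3333),  deviation x̄ - mu_0 = (5, 5.3333) - (6, 7) = (-1, -1.6667).

Step 2 — sample covariance matrix, S[i,j] = (1/(n-1)) · Σ_k (x_{k,i} - mean_i) · (x_{k,j} - mean_j), divisor n-1 = 5:
  S[A,A] = ((0)·(0) + (4)·(4) + (-3)·(-3) + (0)·(0) + (-1)·(-1) + (0)·(0)) / 5 = 26/5 = 5.2
  S[A,B] = ((0)·(3.6667) + (4)·(-4.3333) + (-3)·(-4.3333) + (0)·(2.6667) + (-1)·(0.6667) + (0)·(1.6667)) / 5 = -5/5 = -1
  S[B,B] = ((3.6667)·(3.6667) + (-4.3333)·(-4.3333) + (-4.3333)·(-4.3333) + (2.6667)·(2.6667) + (0.6667)·(0.6667) + (1.6667)·(1.6667)) / 5 = 61.3333/5 = 12.2667
  S = [[5.2, -1],
 [-1, 12.2667]].

Step 3 — invert S. det(S) = 5.2·12.2667 - (-1)² = 62.7867.
  S^{-1} = (1/det) · [[d, -b], [-b, a]] = [[0.1954, 0.0159],
 [0.0159, 0.0828]].

Step 4 — quadratic form (x̄ - mu_0)^T · S^{-1} · (x̄ - mu_0):
  S^{-1} · (x̄ - mu_0) = (-0.2219, -0.154),
  (x̄ - mu_0)^T · [...] = (-1)·(-0.2219) + (-1.6667)·(-0.154) = 0.4785.

Step 5 — scale by n: T² = 6 · 0.4785 = 2.8711.

T² ≈ 2.8711


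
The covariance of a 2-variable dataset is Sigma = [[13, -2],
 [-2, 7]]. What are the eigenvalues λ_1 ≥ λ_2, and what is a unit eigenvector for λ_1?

Step 1 — characteristic polynomial of 2×2 Sigma:
  det(Sigma - λI) = λ² - trace · λ + det = 0.
  trace = 13 + 7 = 20, det = 13·7 - (-2)² = 87.
Step 2 — discriminant:
  Δ = trace² - 4·det = 400 - 348 = 52.
Step 3 — eigenvalues:
  λ = (trace ± √Δ)/2 = (20 ± 7.2111)/2,
  λ_1 = 13.6056,  λ_2 = 6.3944.

Step 4 — unit eigenvector for λ_1: solve (Sigma - λ_1 I)v = 0. First row:
  (13 - 13.6056)·v_x + (-2)·v_y = 0, i.e. (-0.6056)·v_x + (-2)·v_y = 0,
  so v ∝ (b, λ_1 - a) = (-2, 0.6056); multiply by -1 so the first entry is positive: u = (2, -0.6056).
  ||u|| = √((2)² + (-0.6056)²) = √(4.3667) ≈ 2.0897,
  v_1 = u/||u|| ≈ (0.9571, -0.2898) (||v_1|| = 1).

λ_1 = 13.6056,  λ_2 = 6.3944;  v_1 ≈ (0.9571, -0.2898)


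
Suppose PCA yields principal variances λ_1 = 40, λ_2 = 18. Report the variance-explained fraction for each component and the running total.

Step 1 — total variance = trace(Sigma) = Σ λ_i = 40 + 18 = 58.

Step 2 — fraction explained by component i = λ_i / Σ λ:
  PC1: 40/58 = 0.6897
  PC2: 18/58 = 0.3103

Step 3 — cumulative fraction after k components = (λ_1 + ... + λ_k) / Σ λ:
  k = 1: 40/58 = 0.6897
  k = 2: (40 + 18)/58 = 58/58 = 1

Summary (fraction, with percent):

explained: PC1 0.6897 (68.97%), PC2 0.3103 (31.03%);  cumulative: 0.6897, 1


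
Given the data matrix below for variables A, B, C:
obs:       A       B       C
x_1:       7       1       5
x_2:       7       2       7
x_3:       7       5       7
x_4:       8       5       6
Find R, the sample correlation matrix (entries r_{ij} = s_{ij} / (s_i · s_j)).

Step 1 — column means:
  mean(A) = (7 + 7 + 7 + 8) / 4 = 29/4 = 7.25
  mean(B) = (1 + 2 + 5 + 5) / 4 = 13/4 = 3.25
  mean(C) = (5 + 7 + 7 + 6) / 4 = 25/4 = 6.25

Step 2 — sample variances and covariances s[i,j] = (1/(n-1)) · Σ_k (x_{k,i} - mean_i) · (x_{k,j} - mean_j), with n-1 = 3:
  s[A,A] = ((-0.25)·(-0.25) + (-0.25)·(-0.25) + (-0.25)·(-0.25) + (0.75)·(0.75)) / 3 = 0.75/3 = 0.25
  s[A,B] = ((-0.25)·(-2.25) + (-0.25)·(-1.25) + (-0.25)·(1.75) + (0.75)·(1.75)) / 3 = 1.75/3 = 0.5833
  s[A,C] = ((-0.25)·(-1.25) + (-0.25)·(0.75) + (-0.25)·(0.75) + (0.75)·(-0.25)) / 3 = -0.25/3 = -0.0833
  s[B,B] = ((-2.25)·(-2.25) + (-1.25)·(-1.25) + (1.75)·(1.75) + (1.75)·(1.75)) / 3 = 12.75/3 = 4.25
  s[B,C] = ((-2.25)·(-1.25) + (-1.25)·(0.75) + (1.75)·(0.75) + (1.75)·(-0.25)) / 3 = 2.75/3 = 0.9167
  s[C,C] = ((-1.25)·(-1.25) + (0.75)·(0.75) + (0.75)·(0.75) + (-0.25)·(-0.25)) / 3 = 2.75/3 = 0.9167
  Sample standard deviations s_i = √(s[i,i]):
  s(A) = √(0.25) = 0.5
  s(B) = √(4.25) = 2.0616
  s(C) = √(0.9167) = 0.9574

Step 3 — r_{ij} = s_{ij} / (s_i · s_j):
  r[A,A] = 1 (diagonal).
  r[A,B] = 0.5833 / (0.5 · 2.0616) = 0.5833 / 1.0308 = 0.5659
  r[A,C] = -0.0833 / (0.5 · 0.9574) = -0.0833 / 0.4787 = -0.1741
  r[B,B] = 1 (diagonal).
  r[B,C] = 0.9167 / (2.0616 · 0.9574) = 0.9167 / 1.9738 = 0.4644
  r[C,C] = 1 (diagonal).

R is symmetric with unit diagonal. Assembling:

R = [[1, 0.5659, -0.1741],
 [0.5659, 1, 0.4644],
 [-0.1741, 0.4644, 1]]
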